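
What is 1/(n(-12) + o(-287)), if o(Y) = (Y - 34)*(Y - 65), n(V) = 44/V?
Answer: 3/338965 ≈ 8.8505e-6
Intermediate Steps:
o(Y) = (-65 + Y)*(-34 + Y) (o(Y) = (-34 + Y)*(-65 + Y) = (-65 + Y)*(-34 + Y))
1/(n(-12) + o(-287)) = 1/(44/(-12) + (2210 + (-287)² - 99*(-287))) = 1/(44*(-1/12) + (2210 + 82369 + 28413)) = 1/(-11/3 + 112992) = 1/(338965/3) = 3/338965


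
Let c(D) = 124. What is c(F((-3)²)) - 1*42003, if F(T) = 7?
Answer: -41879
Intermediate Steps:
c(F((-3)²)) - 1*42003 = 124 - 1*42003 = 124 - 42003 = -41879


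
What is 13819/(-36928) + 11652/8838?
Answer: 51358789/54394944 ≈ 0.94418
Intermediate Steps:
13819/(-36928) + 11652/8838 = 13819*(-1/36928) + 11652*(1/8838) = -13819/36928 + 1942/1473 = 51358789/54394944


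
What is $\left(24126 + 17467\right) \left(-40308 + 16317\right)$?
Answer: $-997857663$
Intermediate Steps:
$\left(24126 + 17467\right) \left(-40308 + 16317\right) = 41593 \left(-23991\right) = -997857663$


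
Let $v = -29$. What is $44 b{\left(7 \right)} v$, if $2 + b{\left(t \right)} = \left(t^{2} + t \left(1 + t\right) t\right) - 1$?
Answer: $-558888$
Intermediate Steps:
$b{\left(t \right)} = -3 + t^{2} + t^{2} \left(1 + t\right)$ ($b{\left(t \right)} = -2 - \left(1 - t^{2} - t \left(1 + t\right) t\right) = -2 - \left(1 - t^{2} - t^{2} \left(1 + t\right)\right) = -2 + \left(-1 + t^{2} + t^{2} \left(1 + t\right)\right) = -3 + t^{2} + t^{2} \left(1 + t\right)$)
$44 b{\left(7 \right)} v = 44 \left(-3 + 7^{3} + 2 \cdot 7^{2}\right) \left(-29\right) = 44 \left(-3 + 343 + 2 \cdot 49\right) \left(-29\right) = 44 \left(-3 + 343 + 98\right) \left(-29\right) = 44 \cdot 438 \left(-29\right) = 19272 \left(-29\right) = -558888$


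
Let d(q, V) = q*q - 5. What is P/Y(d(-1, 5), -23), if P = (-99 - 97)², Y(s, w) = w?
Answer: -38416/23 ≈ -1670.3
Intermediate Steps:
d(q, V) = -5 + q² (d(q, V) = q² - 5 = -5 + q²)
P = 38416 (P = (-196)² = 38416)
P/Y(d(-1, 5), -23) = 38416/(-23) = 38416*(-1/23) = -38416/23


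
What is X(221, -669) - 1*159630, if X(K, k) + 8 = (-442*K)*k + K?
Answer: 65189841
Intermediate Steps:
X(K, k) = -8 + K - 442*K*k (X(K, k) = -8 + ((-442*K)*k + K) = -8 + (-442*K*k + K) = -8 + (K - 442*K*k) = -8 + K - 442*K*k)
X(221, -669) - 1*159630 = (-8 + 221 - 442*221*(-669)) - 1*159630 = (-8 + 221 + 65349258) - 159630 = 65349471 - 159630 = 65189841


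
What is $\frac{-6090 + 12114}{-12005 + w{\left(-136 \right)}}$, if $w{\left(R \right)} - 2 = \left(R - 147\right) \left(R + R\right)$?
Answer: $\frac{6024}{64973} \approx 0.092715$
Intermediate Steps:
$w{\left(R \right)} = 2 + 2 R \left(-147 + R\right)$ ($w{\left(R \right)} = 2 + \left(R - 147\right) \left(R + R\right) = 2 + \left(-147 + R\right) 2 R = 2 + 2 R \left(-147 + R\right)$)
$\frac{-6090 + 12114}{-12005 + w{\left(-136 \right)}} = \frac{-6090 + 12114}{-12005 + \left(2 - -39984 + 2 \left(-136\right)^{2}\right)} = \frac{6024}{-12005 + \left(2 + 39984 + 2 \cdot 18496\right)} = \frac{6024}{-12005 + \left(2 + 39984 + 36992\right)} = \frac{6024}{-12005 + 76978} = \frac{6024}{64973}$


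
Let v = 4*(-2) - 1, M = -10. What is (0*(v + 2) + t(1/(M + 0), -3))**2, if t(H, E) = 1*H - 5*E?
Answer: 22201/100 ≈ 222.01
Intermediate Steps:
v = -9 (v = -8 - 1 = -9)
t(H, E) = H - 5*E
(0*(v + 2) + t(1/(M + 0), -3))**2 = (0*(-9 + 2) + (1/(-10 + 0) - 5*(-3)))**2 = (0*(-7) + (1/(-10) + 15))**2 = (0 + (-1/10 + 15))**2 = (0 + 149/10)**2 = (149/10)**2 = 22201/100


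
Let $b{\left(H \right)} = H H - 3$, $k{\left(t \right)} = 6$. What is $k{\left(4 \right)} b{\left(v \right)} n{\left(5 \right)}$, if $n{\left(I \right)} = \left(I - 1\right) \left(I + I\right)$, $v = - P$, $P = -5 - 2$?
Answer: $11040$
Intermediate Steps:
$P = -7$ ($P = -5 - 2 = -7$)
$v = 7$ ($v = \left(-1\right) \left(-7\right) = 7$)
$n{\left(I \right)} = 2 I \left(-1 + I\right)$ ($n{\left(I \right)} = \left(-1 + I\right) 2 I = 2 I \left(-1 + I\right)$)
$b{\left(H \right)} = -3 + H^{2}$ ($b{\left(H \right)} = H^{2} - 3 = -3 + H^{2}$)
$k{\left(4 \right)} b{\left(v \right)} n{\left(5 \right)} = 6 \left(-3 + 7^{2}\right) 2 \cdot 5 \left(-1 + 5\right) = 6 \left(-3 + 49\right) 2 \cdot 5 \cdot 4 = 6 \cdot 46 \cdot 40 = 276 \cdot 40 = 11040$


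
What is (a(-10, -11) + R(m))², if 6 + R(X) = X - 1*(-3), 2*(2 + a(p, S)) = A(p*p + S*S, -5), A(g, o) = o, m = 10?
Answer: 25/4 ≈ 6.2500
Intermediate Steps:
a(p, S) = -9/2 (a(p, S) = -2 + (½)*(-5) = -2 - 5/2 = -9/2)
R(X) = -3 + X (R(X) = -6 + (X - 1*(-3)) = -6 + (X + 3) = -6 + (3 + X) = -3 + X)
(a(-10, -11) + R(m))² = (-9/2 + (-3 + 10))² = (-9/2 + 7)² = (5/2)² = 25/4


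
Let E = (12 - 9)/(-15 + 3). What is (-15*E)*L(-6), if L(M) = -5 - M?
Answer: 15/4 ≈ 3.7500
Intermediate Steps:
E = -¼ (E = 3/(-12) = 3*(-1/12) = -¼ ≈ -0.25000)
(-15*E)*L(-6) = (-15*(-¼))*(-5 - 1*(-6)) = 15*(-5 + 6)/4 = (15/4)*1 = 15/4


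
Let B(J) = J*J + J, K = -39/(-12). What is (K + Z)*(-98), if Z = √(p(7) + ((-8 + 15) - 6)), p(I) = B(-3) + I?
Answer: -637/2 - 98*√14 ≈ -685.18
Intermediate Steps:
K = 13/4 (K = -39*(-1/12) = 13/4 ≈ 3.2500)
B(J) = J + J² (B(J) = J² + J = J + J²)
p(I) = 6 + I (p(I) = -3*(1 - 3) + I = -3*(-2) + I = 6 + I)
Z = √14 (Z = √((6 + 7) + ((-8 + 15) - 6)) = √(13 + (7 - 6)) = √(13 + 1) = √14 ≈ 3.7417)
(K + Z)*(-98) = (13/4 + √14)*(-98) = -637/2 - 98*√14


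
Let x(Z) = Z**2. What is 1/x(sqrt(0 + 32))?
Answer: 1/32 ≈ 0.031250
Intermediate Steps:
1/x(sqrt(0 + 32)) = 1/((sqrt(0 + 32))**2) = 1/((sqrt(32))**2) = 1/((4*sqrt(2))**2) = 1/32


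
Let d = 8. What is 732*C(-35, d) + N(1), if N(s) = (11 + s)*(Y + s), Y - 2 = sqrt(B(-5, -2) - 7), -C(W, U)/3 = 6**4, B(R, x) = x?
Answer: -2845980 + 36*I ≈ -2.846e+6 + 36.0*I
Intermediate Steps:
C(W, U) = -3888 (C(W, U) = -3*6**4 = -3*1296 = -3888)
Y = 2 + 3*I (Y = 2 + sqrt(-2 - 7) = 2 + sqrt(-9) = 2 + 3*I ≈ 2.0 + 3.0*I)
N(s) = (11 + s)*(2 + s + 3*I) (N(s) = (11 + s)*((2 + 3*I) + s) = (11 + s)*(2 + s + 3*I))
732*C(-35, d) + N(1) = 732*(-3888) + (22 + 1**2 + 33*I + 1*(13 + 3*I)) = -2846016 + (22 + 1 + 33*I + (13 + 3*I)) = -2846016 + (36 + 36*I) = -2845980 + 36*I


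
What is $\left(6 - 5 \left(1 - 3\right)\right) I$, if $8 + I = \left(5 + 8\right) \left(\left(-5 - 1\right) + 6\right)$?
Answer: $-128$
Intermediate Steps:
$I = -8$ ($I = -8 + \left(5 + 8\right) \left(\left(-5 - 1\right) + 6\right) = -8 + 13 \left(\left(-5 - 1\right) + 6\right) = -8 + 13 \left(-6 + 6\right) = -8 + 13 \cdot 0 = -8 + 0 = -8$)
$\left(6 - 5 \left(1 - 3\right)\right) I = \left(6 - 5 \left(1 - 3\right)\right) \left(-8\right) = \left(6 - -10\right) \left(-8\right) = \left(6 + 10\right) \left(-8\right) = 16 \left(-8\right) = -128$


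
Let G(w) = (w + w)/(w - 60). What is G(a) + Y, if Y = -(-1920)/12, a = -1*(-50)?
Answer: 150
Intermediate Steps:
a = 50
G(w) = 2*w/(-60 + w) (G(w) = (2*w)/(-60 + w) = 2*w/(-60 + w))
Y = 160 (Y = -(-1920)/12 = -20*(-8) = 160)
G(a) + Y = 2*50/(-60 + 50) + 160 = 2*50/(-10) + 160 = 2*50*(-⅒) + 160 = -10 + 160 = 150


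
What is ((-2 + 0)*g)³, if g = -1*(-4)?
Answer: -512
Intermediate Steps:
g = 4
((-2 + 0)*g)³ = ((-2 + 0)*4)³ = (-2*4)³ = (-8)³ = -512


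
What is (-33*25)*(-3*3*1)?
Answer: 7425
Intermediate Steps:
(-33*25)*(-3*3*1) = -(-7425) = -825*(-9) = 7425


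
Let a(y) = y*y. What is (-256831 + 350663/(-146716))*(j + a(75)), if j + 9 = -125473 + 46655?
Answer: 1379183057887059/73358 ≈ 1.8801e+10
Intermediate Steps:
a(y) = y**2
j = -78827 (j = -9 + (-125473 + 46655) = -9 - 78818 = -78827)
(-256831 + 350663/(-146716))*(j + a(75)) = (-256831 + 350663/(-146716))*(-78827 + 75**2) = (-256831 + 350663*(-1/146716))*(-78827 + 5625) = (-256831 - 350663/146716)*(-73202) = -37681567659/146716*(-73202) = 1379183057887059/73358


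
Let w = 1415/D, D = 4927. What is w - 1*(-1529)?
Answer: 7534798/4927 ≈ 1529.3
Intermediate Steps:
w = 1415/4927 ≈ 0.28719
w - 1*(-1529) = 1415/4927 - 1*(-1529) = 1415/4927 + 1529 = 7534798/4927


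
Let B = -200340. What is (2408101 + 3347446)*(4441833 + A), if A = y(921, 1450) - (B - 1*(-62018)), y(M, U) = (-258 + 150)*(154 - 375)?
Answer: 26498670765581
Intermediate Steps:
y(M, U) = 23868 (y(M, U) = -108*(-221) = 23868)
A = 162190 (A = 23868 - (-200340 - 1*(-62018)) = 23868 - (-200340 + 62018) = 23868 - 1*(-138322) = 23868 + 138322 = 162190)
(2408101 + 3347446)*(4441833 + A) = (2408101 + 3347446)*(4441833 + 162190) = 5755547*4604023 = 26498670765581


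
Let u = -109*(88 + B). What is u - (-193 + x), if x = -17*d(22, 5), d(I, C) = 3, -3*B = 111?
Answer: -5315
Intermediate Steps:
B = -37 (B = -⅓*111 = -37)
x = -51 (x = -17*3 = -51)
u = -5559 (u = -109*(88 - 37) = -109*51 = -5559)
u - (-193 + x) = -5559 - (-193 - 51) = -5559 - 1*(-244) = -5559 + 244 = -5315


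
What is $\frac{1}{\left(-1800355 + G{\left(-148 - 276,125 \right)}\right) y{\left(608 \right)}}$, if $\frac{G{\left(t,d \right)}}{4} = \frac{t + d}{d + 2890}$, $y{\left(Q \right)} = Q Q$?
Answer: $- \frac{3015}{2006562630738944} \approx -1.5026 \cdot 10^{-12}$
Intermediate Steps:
$y{\left(Q \right)} = Q^{2}$
$G{\left(t,d \right)} = \frac{4 \left(d + t\right)}{2890 + d}$ ($G{\left(t,d \right)} = 4 \frac{t + d}{d + 2890} = 4 \frac{d + t}{2890 + d} = \frac{4 \left(d + t\right)}{2890 + d}$)
$\frac{1}{\left(-1800355 + G{\left(-148 - 276,125 \right)}\right) y{\left(608 \right)}} = \frac{1}{\left(-1800355 + \frac{4 \left(125 - 424\right)}{2890 + 125}\right) 608^{2}} = \frac{1}{\left(-1800355 + \frac{4 \left(125 - 424\right)}{3015}\right) 369664} = \frac{1}{-1800355 + 4 \cdot \frac{1}{3015} \left(125 - 424\right)} \frac{1}{369664} = \frac{1}{-1800355 + 4 \cdot \frac{1}{3015} \left(-299\right)} \frac{1}{369664} = \frac{1}{-1800355 - \frac{1196}{3015}} \cdot \frac{1}{369664} = \frac{1}{- \frac{5428071521}{3015}} \cdot \frac{1}{369664} = \left(- \frac{3015}{5428071521}\right) \frac{1}{369664} = - \frac{3015}{2006562630738944}$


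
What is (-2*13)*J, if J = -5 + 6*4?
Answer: -494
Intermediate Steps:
J = 19 (J = -5 + 24 = 19)
(-2*13)*J = -2*13*19 = -26*19 = -494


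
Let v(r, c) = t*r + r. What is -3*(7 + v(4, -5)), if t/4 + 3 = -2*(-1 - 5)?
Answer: -465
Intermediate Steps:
t = 36 (t = -12 + 4*(-2*(-1 - 5)) = -12 + 4*(-2*(-6)) = -12 + 4*12 = -12 + 48 = 36)
v(r, c) = 37*r (v(r, c) = 36*r + r = 37*r)
-3*(7 + v(4, -5)) = -3*(7 + 37*4) = -3*(7 + 148) = -3*155 = -465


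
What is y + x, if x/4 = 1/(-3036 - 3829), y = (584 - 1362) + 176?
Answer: -4132734/6865 ≈ -602.00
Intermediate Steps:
y = -602 (y = -778 + 176 = -602)
x = -4/6865 (x = 4/(-3036 - 3829) = 4/(-6865) = 4*(-1/6865) = -4/6865 ≈ -0.00058267)
y + x = -602 - 4/6865 = -4132734/6865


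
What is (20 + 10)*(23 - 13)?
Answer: 300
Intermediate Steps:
(20 + 10)*(23 - 13) = 30*10 = 300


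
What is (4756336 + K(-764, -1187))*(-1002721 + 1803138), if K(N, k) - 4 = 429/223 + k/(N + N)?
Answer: 1297232019652301141/340744 ≈ 3.8071e+12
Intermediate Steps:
K(N, k) = 1321/223 + k/(2*N) (K(N, k) = 4 + (429/223 + k/(N + N)) = 4 + (429*(1/223) + k/((2*N))) = 4 + (429/223 + k*(1/(2*N))) = 4 + (429/223 + k/(2*N)) = 1321/223 + k/(2*N))
(4756336 + K(-764, -1187))*(-1002721 + 1803138) = (4756336 + (1321/223 + (1/2)*(-1187)/(-764)))*(-1002721 + 1803138) = (4756336 + (1321/223 + (1/2)*(-1187)*(-1/764)))*800417 = (4756336 + (1321/223 + 1187/1528))*800417 = (4756336 + 2283189/340744)*800417 = (1620695237173/340744)*800417 = 1297232019652301141/340744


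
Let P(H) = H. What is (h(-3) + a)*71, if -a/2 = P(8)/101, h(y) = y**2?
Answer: 63403/101 ≈ 627.75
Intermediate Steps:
a = -16/101 ≈ -0.15842
(h(-3) + a)*71 = ((-3)**2 - 16/101)*71 = (9 - 16/101)*71 = (893/101)*71 = 63403/101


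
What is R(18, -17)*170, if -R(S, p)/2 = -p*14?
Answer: -80920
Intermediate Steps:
R(S, p) = 28*p (R(S, p) = -(-2)*p*14 = -(-2)*14*p = -(-28)*p = 28*p)
R(18, -17)*170 = (28*(-17))*170 = -476*170 = -80920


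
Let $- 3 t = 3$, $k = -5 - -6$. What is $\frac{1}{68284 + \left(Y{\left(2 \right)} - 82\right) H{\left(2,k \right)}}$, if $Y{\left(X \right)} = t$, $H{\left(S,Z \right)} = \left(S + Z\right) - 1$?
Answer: $\frac{1}{68118} \approx 1.468 \cdot 10^{-5}$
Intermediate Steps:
$k = 1$ ($k = -5 + 6 = 1$)
$t = -1$ ($t = \left(- \frac{1}{3}\right) 3 = -1$)
$H{\left(S,Z \right)} = -1 + S + Z$
$Y{\left(X \right)} = -1$
$\frac{1}{68284 + \left(Y{\left(2 \right)} - 82\right) H{\left(2,k \right)}} = \frac{1}{68284 + \left(-1 - 82\right) \left(-1 + 2 + 1\right)} = \frac{1}{68284 - 166} = \frac{1}{68118}$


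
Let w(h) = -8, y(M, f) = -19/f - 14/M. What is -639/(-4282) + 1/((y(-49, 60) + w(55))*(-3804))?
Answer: 683394869/4578489962 ≈ 0.14926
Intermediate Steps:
-639/(-4282) + 1/((y(-49, 60) + w(55))*(-3804)) = -639/(-4282) + 1/((-19/60 - 14/(-49)) - 8*(-3804)) = -639*(-1/4282) - 1/3804/((-19*1/60 - 14*(-1/49)) - 8) = 639/4282 - 1/3804/((-19/60 + 2/7) - 8) = 639/4282 - 1/3804/(-13/420 - 8) = 639/4282 - 1/3804/(-3373/420) = 639/4282 - 420/3373*(-1/3804) = 639/4282 + 35/1069241 = 683394869/4578489962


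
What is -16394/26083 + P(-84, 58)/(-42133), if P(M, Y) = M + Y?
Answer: -53080788/84535003 ≈ -0.62791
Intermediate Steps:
-16394/26083 + P(-84, 58)/(-42133) = -16394/26083 + (-84 + 58)/(-42133) = -16394*1/26083 - 26*(-1/42133) = -16394/26083 + 2/3241 = -53080788/84535003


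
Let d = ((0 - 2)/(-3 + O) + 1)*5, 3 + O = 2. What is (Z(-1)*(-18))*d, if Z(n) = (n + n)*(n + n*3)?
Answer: -1080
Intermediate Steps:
O = -1 (O = -3 + 2 = -1)
Z(n) = 8*n² (Z(n) = (2*n)*(n + 3*n) = (2*n)*(4*n) = 8*n²)
d = 15/2 (d = ((0 - 2)/(-3 - 1) + 1)*5 = (-2/(-4) + 1)*5 = (-2*(-¼) + 1)*5 = (½ + 1)*5 = (3/2)*5 = 15/2 ≈ 7.5000)
(Z(-1)*(-18))*d = ((8*(-1)²)*(-18))*(15/2) = ((8*1)*(-18))*(15/2) = (8*(-18))*(15/2) = -144*15/2 = -1080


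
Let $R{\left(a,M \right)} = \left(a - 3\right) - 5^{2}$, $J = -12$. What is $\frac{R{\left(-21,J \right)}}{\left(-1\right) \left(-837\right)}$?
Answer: $- \frac{49}{837} \approx -0.058542$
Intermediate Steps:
$R{\left(a,M \right)} = -28 + a$ ($R{\left(a,M \right)} = \left(-3 + a\right) - 25 = -28 + a$)
$\frac{R{\left(-21,J \right)}}{\left(-1\right) \left(-837\right)} = \frac{-28 - 21}{\left(-1\right) \left(-837\right)} = - \frac{49}{837}$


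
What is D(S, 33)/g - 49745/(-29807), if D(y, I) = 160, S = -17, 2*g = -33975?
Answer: 336109627/202538565 ≈ 1.6595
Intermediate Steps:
g = -33975/2 (g = (½)*(-33975) = -33975/2 ≈ -16988.)
D(S, 33)/g - 49745/(-29807) = 160/(-33975/2) - 49745/(-29807) = 160*(-2/33975) - 49745*(-1/29807) = -64/6795 + 49745/29807 = 336109627/202538565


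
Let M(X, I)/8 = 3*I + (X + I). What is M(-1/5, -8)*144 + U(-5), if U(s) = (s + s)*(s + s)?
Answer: -184972/5 ≈ -36994.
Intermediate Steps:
U(s) = 4*s² (U(s) = (2*s)*(2*s) = 4*s²)
M(X, I) = 8*X + 32*I (M(X, I) = 8*(3*I + (X + I)) = 8*(3*I + (I + X)) = 8*(X + 4*I) = 8*X + 32*I)
M(-1/5, -8)*144 + U(-5) = (8*(-1/5) + 32*(-8))*144 + 4*(-5)² = (8*(-1*⅕) - 256)*144 + 4*25 = (8*(-⅕) - 256)*144 + 100 = (-8/5 - 256)*144 + 100 = -1288/5*144 + 100 = -185472/5 + 100 = -184972/5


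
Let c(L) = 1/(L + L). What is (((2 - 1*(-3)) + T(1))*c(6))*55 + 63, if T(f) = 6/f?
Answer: 1361/12 ≈ 113.42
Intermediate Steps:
c(L) = 1/(2*L)
(((2 - 1*(-3)) + T(1))*c(6))*55 + 63 = (((2 - 1*(-3)) + 6/1)*((½)/6))*55 + 63 = (((2 + 3) + 6*1)*((½)*(⅙)))*55 + 63 = ((5 + 6)*(1/12))*55 + 63 = (11*(1/12))*55 + 63 = (11/12)*55 + 63 = 605/12 + 63 = 1361/12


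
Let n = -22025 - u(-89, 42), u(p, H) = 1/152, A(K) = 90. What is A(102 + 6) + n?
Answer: -3334121/152 ≈ -21935.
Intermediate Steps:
u(p, H) = 1/152
n = -3347801/152 (n = -22025 - 1*1/152 = -22025 - 1/152 = -3347801/152 ≈ -22025.)
A(102 + 6) + n = 90 - 3347801/152 = -3334121/152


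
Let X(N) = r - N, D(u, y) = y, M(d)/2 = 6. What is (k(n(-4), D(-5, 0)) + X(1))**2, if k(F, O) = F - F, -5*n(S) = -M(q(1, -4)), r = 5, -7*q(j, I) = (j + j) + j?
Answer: 16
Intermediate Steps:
q(j, I) = -3*j/7 (q(j, I) = -((j + j) + j)/7 = -(2*j + j)/7 = -3*j/7)
M(d) = 12 (M(d) = 2*6 = 12)
n(S) = 12/5 (n(S) = -(-1)*12/5 = -1/5*(-12) = 12/5)
k(F, O) = 0
X(N) = 5 - N
(k(n(-4), D(-5, 0)) + X(1))**2 = (0 + (5 - 1*1))**2 = (0 + (5 - 1))**2 = (0 + 4)**2 = 4**2 = 16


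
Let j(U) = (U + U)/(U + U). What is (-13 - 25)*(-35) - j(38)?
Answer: 1329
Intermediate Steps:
j(U) = 1 (j(U) = (2*U)/((2*U)) = (2*U)*(1/(2*U)) = 1)
(-13 - 25)*(-35) - j(38) = (-13 - 25)*(-35) - 1*1 = -38*(-35) - 1 = 1330 - 1 = 1329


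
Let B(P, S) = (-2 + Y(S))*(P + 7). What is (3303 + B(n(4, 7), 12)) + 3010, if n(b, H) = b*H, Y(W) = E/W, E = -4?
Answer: 18694/3 ≈ 6231.3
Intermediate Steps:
Y(W) = -4/W
n(b, H) = H*b
B(P, S) = (-2 - 4/S)*(7 + P) (B(P, S) = (-2 - 4/S)*(P + 7) = (-2 - 4/S)*(7 + P))
(3303 + B(n(4, 7), 12)) + 3010 = (3303 + 2*(-14 - 14*4 + 12*(-7 - 7*4))/12) + 3010 = (3303 + 2*(1/12)*(-14 - 2*28 + 12*(-7 - 1*28))) + 3010 = (3303 + 2*(1/12)*(-14 - 56 + 12*(-7 - 28))) + 3010 = (3303 + 2*(1/12)*(-14 - 56 + 12*(-35))) + 3010 = (3303 + 2*(1/12)*(-14 - 56 - 420)) + 3010 = (3303 + 2*(1/12)*(-490)) + 3010 = (3303 - 245/3) + 3010 = 9664/3 + 3010 = 18694/3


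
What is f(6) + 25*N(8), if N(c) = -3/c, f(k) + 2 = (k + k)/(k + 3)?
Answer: -241/24 ≈ -10.042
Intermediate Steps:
f(k) = -2 + 2*k/(3 + k) (f(k) = -2 + (k + k)/(k + 3) = -2 + (2*k)/(3 + k) = -2 + 2*k/(3 + k))
f(6) + 25*N(8) = -6/(3 + 6) + 25*(-3/8) = -6/9 + 25*(-3*⅛) = -6*⅑ + 25*(-3/8) = -⅔ - 75/8 = -241/24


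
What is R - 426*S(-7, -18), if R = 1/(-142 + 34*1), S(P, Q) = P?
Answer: 322055/108 ≈ 2982.0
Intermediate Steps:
R = -1/108 (R = 1/(-142 + 34) = 1/(-108) = -1/108 ≈ -0.0092593)
R - 426*S(-7, -18) = -1/108 - 426*(-7) = -1/108 + 2982 = 322055/108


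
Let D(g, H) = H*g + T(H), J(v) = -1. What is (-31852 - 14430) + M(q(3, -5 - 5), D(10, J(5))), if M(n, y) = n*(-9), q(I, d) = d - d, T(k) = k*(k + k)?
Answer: -46282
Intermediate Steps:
T(k) = 2*k² (T(k) = k*(2*k) = 2*k²)
q(I, d) = 0
D(g, H) = 2*H² + H*g (D(g, H) = H*g + 2*H² = 2*H² + H*g)
M(n, y) = -9*n
(-31852 - 14430) + M(q(3, -5 - 5), D(10, J(5))) = (-31852 - 14430) - 9*0 = -46282 + 0 = -46282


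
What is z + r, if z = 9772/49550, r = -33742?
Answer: -835953164/24775 ≈ -33742.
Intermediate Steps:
z = 4886/24775 (z = 9772*(1/49550) = 4886/24775 ≈ 0.19721)
z + r = 4886/24775 - 33742 = -835953164/24775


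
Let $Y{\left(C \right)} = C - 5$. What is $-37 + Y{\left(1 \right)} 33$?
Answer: $-169$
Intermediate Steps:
$Y{\left(C \right)} = -5 + C$ ($Y{\left(C \right)} = C - 5 = -5 + C$)
$-37 + Y{\left(1 \right)} 33 = -37 + \left(-5 + 1\right) 33 = -37 - 132 = -169$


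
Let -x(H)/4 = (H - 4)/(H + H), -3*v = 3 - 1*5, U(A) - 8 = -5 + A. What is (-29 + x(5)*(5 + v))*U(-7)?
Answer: 1876/15 ≈ 125.07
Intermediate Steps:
U(A) = 3 + A (U(A) = 8 + (-5 + A) = 3 + A)
v = 2/3 (v = -(3 - 1*5)/3 = -(3 - 5)/3 = -1/3*(-2) = 2/3 ≈ 0.66667)
x(H) = -2*(-4 + H)/H (x(H) = -4*(H - 4)/(H + H) = -4*(-4 + H)/(2*H) = -4*(-4 + H)*1/(2*H) = -2*(-4 + H)/H)
(-29 + x(5)*(5 + v))*U(-7) = (-29 + (-2 + 8/5)*(5 + 2/3))*(3 - 7) = (-29 + (-2 + 8*(1/5))*(17/3))*(-4) = (-29 + (-2 + 8/5)*(17/3))*(-4) = (-29 - 2/5*17/3)*(-4) = (-29 - 34/15)*(-4) = -469/15*(-4) = 1876/15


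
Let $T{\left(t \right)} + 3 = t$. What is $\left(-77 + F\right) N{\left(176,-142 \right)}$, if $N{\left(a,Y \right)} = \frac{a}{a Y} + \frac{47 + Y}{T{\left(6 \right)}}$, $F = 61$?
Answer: $\frac{107944}{213} \approx 506.78$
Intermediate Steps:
$T{\left(t \right)} = -3 + t$
$N{\left(a,Y \right)} = \frac{47}{3} + \frac{1}{Y} + \frac{Y}{3}$ ($N{\left(a,Y \right)} = \frac{a}{a Y} + \frac{47 + Y}{-3 + 6} = \frac{a}{Y a} + \frac{47 + Y}{3} = a \frac{1}{Y a} + \left(47 + Y\right) \frac{1}{3} = \frac{1}{Y} + \left(\frac{47}{3} + \frac{Y}{3}\right) = \frac{47}{3} + \frac{1}{Y} + \frac{Y}{3}$)
$\left(-77 + F\right) N{\left(176,-142 \right)} = \left(-77 + 61\right) \frac{3 - 142 \left(47 - 142\right)}{3 \left(-142\right)} = - 16 \cdot \frac{1}{3} \left(- \frac{1}{142}\right) \left(3 - -13490\right) = - 16 \cdot \frac{1}{3} \left(- \frac{1}{142}\right) \left(3 + 13490\right) = - 16 \cdot \frac{1}{3} \left(- \frac{1}{142}\right) 13493 = \left(-16\right) \left(- \frac{13493}{426}\right) = \frac{107944}{213}$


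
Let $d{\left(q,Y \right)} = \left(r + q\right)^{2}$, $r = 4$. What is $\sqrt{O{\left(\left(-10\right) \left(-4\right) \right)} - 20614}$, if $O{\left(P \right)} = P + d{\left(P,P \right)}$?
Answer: $i \sqrt{18638} \approx 136.52 i$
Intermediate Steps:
$d{\left(q,Y \right)} = \left(4 + q\right)^{2}$
$O{\left(P \right)} = P + \left(4 + P\right)^{2}$
$\sqrt{O{\left(\left(-10\right) \left(-4\right) \right)} - 20614} = \sqrt{\left(\left(-10\right) \left(-4\right) + \left(4 - -40\right)^{2}\right) - 20614} = \sqrt{\left(40 + \left(4 + 40\right)^{2}\right) - 20614} = \sqrt{\left(40 + 44^{2}\right) - 20614} = \sqrt{\left(40 + 1936\right) - 20614} = \sqrt{1976 - 20614} = \sqrt{-18638} = i \sqrt{18638}$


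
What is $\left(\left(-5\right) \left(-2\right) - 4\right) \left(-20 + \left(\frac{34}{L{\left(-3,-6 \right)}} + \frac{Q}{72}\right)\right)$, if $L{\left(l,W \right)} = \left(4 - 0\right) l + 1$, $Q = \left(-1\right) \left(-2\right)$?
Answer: $- \frac{9133}{66} \approx -138.38$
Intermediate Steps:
$Q = 2$
$L{\left(l,W \right)} = 1 + 4 l$ ($L{\left(l,W \right)} = \left(4 + 0\right) l + 1 = 4 l + 1 = 1 + 4 l$)
$\left(\left(-5\right) \left(-2\right) - 4\right) \left(-20 + \left(\frac{34}{L{\left(-3,-6 \right)}} + \frac{Q}{72}\right)\right) = \left(\left(-5\right) \left(-2\right) - 4\right) \left(-20 + \left(\frac{34}{1 + 4 \left(-3\right)} + \frac{2}{72}\right)\right) = \left(10 - 4\right) \left(-20 + \left(\frac{34}{1 - 12} + 2 \cdot \frac{1}{72}\right)\right) = 6 \left(-20 + \left(\frac{34}{-11} + \frac{1}{36}\right)\right) = 6 \left(-20 + \left(34 \left(- \frac{1}{11}\right) + \frac{1}{36}\right)\right) = 6 \left(-20 + \left(- \frac{34}{11} + \frac{1}{36}\right)\right) = 6 \left(-20 - \frac{1213}{396}\right) = 6 \left(- \frac{9133}{396}\right) = - \frac{9133}{66}$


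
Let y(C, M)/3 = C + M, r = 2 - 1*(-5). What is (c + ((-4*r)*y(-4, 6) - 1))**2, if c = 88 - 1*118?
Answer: 39601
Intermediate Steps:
r = 7 (r = 2 + 5 = 7)
c = -30 (c = 88 - 118 = -30)
y(C, M) = 3*C + 3*M (y(C, M) = 3*(C + M) = 3*C + 3*M)
(c + ((-4*r)*y(-4, 6) - 1))**2 = (-30 + ((-4*7)*(3*(-4) + 3*6) - 1))**2 = (-30 + (-28*(-12 + 18) - 1))**2 = (-30 + (-28*6 - 1))**2 = (-30 + (-168 - 1))**2 = (-30 - 169)**2 = (-199)**2 = 39601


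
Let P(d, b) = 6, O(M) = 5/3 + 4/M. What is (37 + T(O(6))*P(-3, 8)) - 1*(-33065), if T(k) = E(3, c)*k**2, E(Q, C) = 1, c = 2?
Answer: 99404/3 ≈ 33135.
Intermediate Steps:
O(M) = 5/3 + 4/M (O(M) = 5*(1/3) + 4/M = 5/3 + 4/M)
T(k) = k**2 (T(k) = 1*k**2 = k**2)
(37 + T(O(6))*P(-3, 8)) - 1*(-33065) = (37 + (5/3 + 4/6)**2*6) - 1*(-33065) = (37 + (5/3 + 4*(1/6))**2*6) + 33065 = (37 + (5/3 + 2/3)**2*6) + 33065 = (37 + (7/3)**2*6) + 33065 = (37 + (49/9)*6) + 33065 = (37 + 98/3) + 33065 = 209/3 + 33065 = 99404/3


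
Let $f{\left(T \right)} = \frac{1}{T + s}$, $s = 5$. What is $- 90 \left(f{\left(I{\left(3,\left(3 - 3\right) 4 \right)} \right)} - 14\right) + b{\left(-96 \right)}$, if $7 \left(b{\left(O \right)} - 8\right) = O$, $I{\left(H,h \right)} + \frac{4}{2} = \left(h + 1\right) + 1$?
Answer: $\frac{8654}{7} \approx 1236.3$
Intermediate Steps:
$I{\left(H,h \right)} = h$ ($I{\left(H,h \right)} = -2 + \left(\left(h + 1\right) + 1\right) = -2 + \left(\left(1 + h\right) + 1\right) = -2 + \left(2 + h\right) = h$)
$b{\left(O \right)} = 8 + \frac{O}{7}$
$f{\left(T \right)} = \frac{1}{5 + T}$ ($f{\left(T \right)} = \frac{1}{T + 5} = \frac{1}{5 + T}$)
$- 90 \left(f{\left(I{\left(3,\left(3 - 3\right) 4 \right)} \right)} - 14\right) + b{\left(-96 \right)} = - 90 \left(\frac{1}{5 + \left(3 - 3\right) 4} - 14\right) + \left(8 + \frac{1}{7} \left(-96\right)\right) = - 90 \left(\frac{1}{5 + 0 \cdot 4} - 14\right) + \left(8 - \frac{96}{7}\right) = - 90 \left(\frac{1}{5 + 0} - 14\right) - \frac{40}{7} = - 90 \left(\frac{1}{5} - 14\right) - \frac{40}{7} = \left(-90\right) \left(- \frac{69}{5}\right) - \frac{40}{7} = 1242 - \frac{40}{7} = \frac{8654}{7}$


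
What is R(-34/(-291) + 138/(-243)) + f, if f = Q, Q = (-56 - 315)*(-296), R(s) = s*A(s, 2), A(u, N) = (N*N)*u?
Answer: 6779260859128/61732449 ≈ 1.0982e+5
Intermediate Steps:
A(u, N) = u*N**2 (A(u, N) = N**2*u = u*N**2)
R(s) = 4*s**2 (R(s) = s*(s*2**2) = s*(s*4) = s*(4*s) = 4*s**2)
Q = 109816 (Q = -371*(-296) = 109816)
f = 109816
R(-34/(-291) + 138/(-243)) + f = 4*(-34/(-291) + 138/(-243))**2 + 109816 = 4*(-34*(-1/291) + 138*(-1/243))**2 + 109816 = 4*(34/291 - 46/81)**2 + 109816 = 4*(-3544/7857)**2 + 109816 = 4*(12559936/61732449) + 109816 = 50239744/61732449 + 109816 = 6779260859128/61732449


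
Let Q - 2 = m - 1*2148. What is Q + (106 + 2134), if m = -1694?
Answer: -1600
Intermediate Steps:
Q = -3840 (Q = 2 + (-1694 - 1*2148) = 2 + (-1694 - 2148) = 2 - 3842 = -3840)
Q + (106 + 2134) = -3840 + (106 + 2134) = -3840 + 2240 = -1600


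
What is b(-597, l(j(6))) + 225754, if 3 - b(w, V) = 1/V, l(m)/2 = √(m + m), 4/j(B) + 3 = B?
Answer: 225757 - √6/8 ≈ 2.2576e+5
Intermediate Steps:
j(B) = 4/(-3 + B)
l(m) = 2*√2*√m (l(m) = 2*√(m + m) = 2*√(2*m) = 2*(√2*√m) = 2*√2*√m)
b(w, V) = 3 - 1/V
b(-597, l(j(6))) + 225754 = (3 - 1/(2*√2*√(4/(-3 + 6)))) + 225754 = (3 - 1/(2*√2*√(4/3))) + 225754 = (3 - 1/(2*√2*(2*√3/3))) + 225754 = (3 - 1/(4*√6/3)) + 225754 = (3 - √6/8) + 225754 = 225757 - √6/8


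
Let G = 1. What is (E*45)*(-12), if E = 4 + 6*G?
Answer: -5400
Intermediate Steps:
E = 10 (E = 4 + 6*1 = 4 + 6 = 10)
(E*45)*(-12) = (10*45)*(-12) = 450*(-12) = -5400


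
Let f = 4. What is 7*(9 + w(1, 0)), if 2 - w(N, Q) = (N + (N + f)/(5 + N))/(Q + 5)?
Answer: 2233/30 ≈ 74.433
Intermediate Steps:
w(N, Q) = 2 - (N + (4 + N)/(5 + N))/(5 + Q) (w(N, Q) = 2 - (N + (N + 4)/(5 + N))/(Q + 5) = 2 - (N + (4 + N)/(5 + N))/(5 + Q))
7*(9 + w(1, 0)) = 7*(9 + (46 - 1*1**2 + 4*1 + 10*0 + 2*1*0)/(25 + 5*1 + 5*0 + 1*0)) = 7*(9 + (46 - 1*1 + 4 + 0 + 0)/(25 + 5 + 0 + 0)) = 7*(9 + (46 - 1 + 4 + 0 + 0)/30) = 7*(9 + (1/30)*49) = 7*(9 + 49/30) = 7*(319/30) = 2233/30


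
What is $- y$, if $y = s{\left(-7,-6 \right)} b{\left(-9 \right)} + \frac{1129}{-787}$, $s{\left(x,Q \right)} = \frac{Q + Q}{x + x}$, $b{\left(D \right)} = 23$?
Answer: $- \frac{100703}{5509} \approx -18.28$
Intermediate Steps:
$s{\left(x,Q \right)} = \frac{Q}{x}$ ($s{\left(x,Q \right)} = \frac{2 Q}{2 x} = 2 Q \frac{1}{2 x} = \frac{Q}{x}$)
$y = \frac{100703}{5509}$ ($y = - \frac{6}{-7} \cdot 23 + \frac{1129}{-787} = \left(-6\right) \left(- \frac{1}{7}\right) 23 + 1129 \left(- \frac{1}{787}\right) = \frac{6}{7} \cdot 23 - \frac{1129}{787} = \frac{138}{7} - \frac{1129}{787} = \frac{100703}{5509} \approx 18.28$)
$- y = \left(-1\right) \frac{100703}{5509} = - \frac{100703}{5509}$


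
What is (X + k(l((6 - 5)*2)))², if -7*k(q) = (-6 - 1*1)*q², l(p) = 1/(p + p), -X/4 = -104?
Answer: 44315649/256 ≈ 1.7311e+5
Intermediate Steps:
X = 416 (X = -4*(-104) = 416)
l(p) = 1/(2*p)
k(q) = q² (k(q) = -(-6 - 1*1)*q²/7 = -(-6 - 1)*q²/7 = -(-1)*q² = q²)
(X + k(l((6 - 5)*2)))² = (416 + (1/(2*(((6 - 5)*2))))²)² = (416 + (1/(2*((1*2))))²)² = (416 + ((½)/2)²)² = (416 + ((½)*(½))²)² = (416 + (¼)²)² = (416 + 1/16)² = (6657/16)² = 44315649/256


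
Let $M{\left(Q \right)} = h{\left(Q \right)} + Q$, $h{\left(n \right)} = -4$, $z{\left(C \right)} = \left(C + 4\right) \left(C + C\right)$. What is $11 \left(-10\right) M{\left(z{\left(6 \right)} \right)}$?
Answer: $-12760$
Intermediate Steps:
$z{\left(C \right)} = 2 C \left(4 + C\right)$ ($z{\left(C \right)} = \left(4 + C\right) 2 C = 2 C \left(4 + C\right)$)
$M{\left(Q \right)} = -4 + Q$
$11 \left(-10\right) M{\left(z{\left(6 \right)} \right)} = 11 \left(-10\right) \left(-4 + 2 \cdot 6 \left(4 + 6\right)\right) = - 110 \left(-4 + 2 \cdot 6 \cdot 10\right) = - 110 \left(-4 + 120\right) = \left(-110\right) 116 = -12760$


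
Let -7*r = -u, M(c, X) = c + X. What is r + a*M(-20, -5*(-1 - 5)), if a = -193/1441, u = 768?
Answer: 1093178/10087 ≈ 108.37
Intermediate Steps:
M(c, X) = X + c
r = 768/7 (r = -(-1)*768/7 = -⅐*(-768) = 768/7 ≈ 109.71)
a = -193/1441 (a = -193*1/1441 = -193/1441 ≈ -0.13393)
r + a*M(-20, -5*(-1 - 5)) = 768/7 - 193*(-5*(-1 - 5) - 20)/1441 = 768/7 - 193*(-5*(-6) - 20)/1441 = 768/7 - 193*(30 - 20)/1441 = 768/7 - 193/1441*10 = 768/7 - 1930/1441 = 1093178/10087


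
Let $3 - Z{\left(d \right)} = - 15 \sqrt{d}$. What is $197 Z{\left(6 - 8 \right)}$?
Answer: $591 + 2955 i \sqrt{2} \approx 591.0 + 4179.0 i$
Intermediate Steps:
$Z{\left(d \right)} = 3 + 15 \sqrt{d}$ ($Z{\left(d \right)} = 3 - - 15 \sqrt{d} = 3 + 15 \sqrt{d}$)
$197 Z{\left(6 - 8 \right)} = 197 \left(3 + 15 \sqrt{6 - 8}\right) = 197 \left(3 + 15 \sqrt{-2}\right) = 197 \left(3 + 15 i \sqrt{2}\right) = 591 + 2955 i \sqrt{2}$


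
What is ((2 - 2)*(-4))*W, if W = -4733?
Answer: 0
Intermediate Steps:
((2 - 2)*(-4))*W = ((2 - 2)*(-4))*(-4733) = (0*(-4))*(-4733) = 0*(-4733) = 0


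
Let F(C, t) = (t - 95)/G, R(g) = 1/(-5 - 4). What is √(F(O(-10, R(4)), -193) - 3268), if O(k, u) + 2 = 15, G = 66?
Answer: 2*I*√98989/11 ≈ 57.205*I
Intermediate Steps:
R(g) = -⅑ (R(g) = 1/(-9) = -⅑)
O(k, u) = 13 (O(k, u) = -2 + 15 = 13)
F(C, t) = -95/66 + t/66 (F(C, t) = (t - 95)/66 = (-95 + t)*(1/66) = -95/66 + t/66)
√(F(O(-10, R(4)), -193) - 3268) = √((-95/66 + (1/66)*(-193)) - 3268) = √((-95/66 - 193/66) - 3268) = √(-48/11 - 3268) = √(-35996/11) = 2*I*√98989/11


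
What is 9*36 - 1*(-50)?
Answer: 374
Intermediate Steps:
9*36 - 1*(-50) = 324 + 50 = 374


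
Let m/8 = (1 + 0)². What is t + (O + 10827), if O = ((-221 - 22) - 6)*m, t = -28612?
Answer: -19777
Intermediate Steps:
m = 8 (m = 8*(1 + 0)² = 8*1² = 8*1 = 8)
O = -1992 (O = ((-221 - 22) - 6)*8 = (-243 - 6)*8 = -249*8 = -1992)
t + (O + 10827) = -28612 + (-1992 + 10827) = -28612 + 8835 = -19777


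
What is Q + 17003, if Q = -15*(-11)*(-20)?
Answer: 13703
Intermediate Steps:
Q = -3300 (Q = 165*(-20) = -3300)
Q + 17003 = -3300 + 17003 = 13703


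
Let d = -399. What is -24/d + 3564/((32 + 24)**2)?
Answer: 17825/14896 ≈ 1.1966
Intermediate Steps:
-24/d + 3564/((32 + 24)**2) = -24/(-399) + 3564/((32 + 24)**2) = -24*(-1/399) + 3564/(56**2) = 8/133 + 3564/3136 = 8/133 + 3564*(1/3136) = 8/133 + 891/784 = 17825/14896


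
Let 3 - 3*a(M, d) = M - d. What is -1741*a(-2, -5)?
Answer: 0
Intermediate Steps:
a(M, d) = 1 - M/3 + d/3 (a(M, d) = 1 - (M - d)/3 = 1 + (-M/3 + d/3) = 1 - M/3 + d/3)
-1741*a(-2, -5) = -1741*(1 - ⅓*(-2) + (⅓)*(-5)) = -1741*(1 + ⅔ - 5/3) = -1741*0 = 0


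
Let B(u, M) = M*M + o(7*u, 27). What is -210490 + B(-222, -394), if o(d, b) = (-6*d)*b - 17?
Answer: 196477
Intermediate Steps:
o(d, b) = -17 - 6*b*d (o(d, b) = -6*b*d - 17 = -17 - 6*b*d)
B(u, M) = -17 + M² - 1134*u (B(u, M) = M*M + (-17 - 6*27*7*u) = M² + (-17 - 1134*u) = -17 + M² - 1134*u)
-210490 + B(-222, -394) = -210490 + (-17 + (-394)² - 1134*(-222)) = -210490 + (-17 + 155236 + 251748) = -210490 + 406967 = 196477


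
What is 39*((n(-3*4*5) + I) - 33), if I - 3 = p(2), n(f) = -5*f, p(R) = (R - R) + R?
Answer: 10608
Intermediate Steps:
p(R) = R (p(R) = 0 + R = R)
I = 5 (I = 3 + 2 = 5)
39*((n(-3*4*5) + I) - 33) = 39*((-5*(-3*4)*5 + 5) - 33) = 39*((-(-60)*5 + 5) - 33) = 39*((-5*(-60) + 5) - 33) = 39*((300 + 5) - 33) = 39*(305 - 33) = 39*272 = 10608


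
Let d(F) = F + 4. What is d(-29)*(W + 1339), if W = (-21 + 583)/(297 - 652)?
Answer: -2373915/71 ≈ -33435.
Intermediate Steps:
W = -562/355 (W = 562/(-355) = 562*(-1/355) = -562/355 ≈ -1.5831)
d(F) = 4 + F
d(-29)*(W + 1339) = (4 - 29)*(-562/355 + 1339) = -25*474783/355 = -2373915/71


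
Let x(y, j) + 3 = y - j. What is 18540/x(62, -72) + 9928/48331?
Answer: 52785724/372433 ≈ 141.73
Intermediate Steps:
x(y, j) = -3 + y - j (x(y, j) = -3 + (y - j) = -3 + y - j)
18540/x(62, -72) + 9928/48331 = 18540/(-3 + 62 - 1*(-72)) + 9928/48331 = 18540/(-3 + 62 + 72) + 9928*(1/48331) = 18540/131 + 584/2843 = 52785724/372433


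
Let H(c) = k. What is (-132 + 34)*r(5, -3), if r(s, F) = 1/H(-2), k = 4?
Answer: -49/2 ≈ -24.500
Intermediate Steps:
H(c) = 4
r(s, F) = ¼ (r(s, F) = 1/4 = ¼)
(-132 + 34)*r(5, -3) = (-132 + 34)*(¼) = -98*¼ = -49/2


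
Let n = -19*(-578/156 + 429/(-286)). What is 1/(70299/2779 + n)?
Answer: 108381/13460264 ≈ 0.0080519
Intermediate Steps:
n = 3857/39 (n = -19*(-578*1/156 + 429*(-1/286)) = -19*(-289/78 - 3/2) = -19*(-203/39) = 3857/39 ≈ 98.897)
1/(70299/2779 + n) = 1/(70299/2779 + 3857/39) = 1/(13460264/108381) = 108381/13460264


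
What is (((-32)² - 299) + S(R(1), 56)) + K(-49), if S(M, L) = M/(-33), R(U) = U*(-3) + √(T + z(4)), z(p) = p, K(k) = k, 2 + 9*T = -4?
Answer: 7437/11 - √30/99 ≈ 676.04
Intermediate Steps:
T = -⅔ (T = -2/9 + (⅑)*(-4) = -2/9 - 4/9 = -⅔ ≈ -0.66667)
R(U) = -3*U + √30/3 (R(U) = U*(-3) + √(-⅔ + 4) = -3*U + √(10/3) = -3*U + √30/3)
S(M, L) = -M/33 (S(M, L) = M*(-1/33) = -M/33)
(((-32)² - 299) + S(R(1), 56)) + K(-49) = (((-32)² - 299) - (-3*1 + √30/3)/33) - 49 = ((1024 - 299) - (-3 + √30/3)/33) - 49 = (725 + (1/11 - √30/99)) - 49 = (7976/11 - √30/99) - 49 = 7437/11 - √30/99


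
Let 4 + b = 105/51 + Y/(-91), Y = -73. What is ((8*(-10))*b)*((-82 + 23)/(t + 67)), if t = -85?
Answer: 4158320/13923 ≈ 298.67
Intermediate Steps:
b = -1762/1547 (b = -4 + (105/51 - 73/(-91)) = -4 + (105*(1/51) - 73*(-1/91)) = -4 + (35/17 + 73/91) = -4 + 4426/1547 = -1762/1547 ≈ -1.1390)
((8*(-10))*b)*((-82 + 23)/(t + 67)) = ((8*(-10))*(-1762/1547))*((-82 + 23)/(-85 + 67)) = (-80*(-1762/1547))*(-59/(-18)) = 140960*(-59*(-1/18))/1547 = (140960/1547)*(59/18) = 4158320/13923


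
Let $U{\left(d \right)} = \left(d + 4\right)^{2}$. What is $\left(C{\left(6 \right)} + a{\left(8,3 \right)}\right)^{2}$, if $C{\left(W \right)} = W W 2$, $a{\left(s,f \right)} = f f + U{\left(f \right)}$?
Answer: $16900$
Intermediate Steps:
$U{\left(d \right)} = \left(4 + d\right)^{2}$
$a{\left(s,f \right)} = f^{2} + \left(4 + f\right)^{2}$ ($a{\left(s,f \right)} = f f + \left(4 + f\right)^{2} = f^{2} + \left(4 + f\right)^{2}$)
$C{\left(W \right)} = 2 W^{2}$ ($C{\left(W \right)} = W^{2} \cdot 2 = 2 W^{2}$)
$\left(C{\left(6 \right)} + a{\left(8,3 \right)}\right)^{2} = \left(2 \cdot 6^{2} + \left(3^{2} + \left(4 + 3\right)^{2}\right)\right)^{2} = \left(2 \cdot 36 + \left(9 + 7^{2}\right)\right)^{2} = \left(72 + \left(9 + 49\right)\right)^{2} = \left(72 + 58\right)^{2} = 130^{2} = 16900$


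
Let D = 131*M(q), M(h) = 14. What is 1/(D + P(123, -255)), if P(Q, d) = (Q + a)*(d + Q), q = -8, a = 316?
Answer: -1/56114 ≈ -1.7821e-5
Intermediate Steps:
D = 1834 (D = 131*14 = 1834)
P(Q, d) = (316 + Q)*(Q + d) (P(Q, d) = (Q + 316)*(d + Q) = (316 + Q)*(Q + d))
1/(D + P(123, -255)) = 1/(1834 + (123**2 + 316*123 + 316*(-255) + 123*(-255))) = 1/(1834 + (15129 + 38868 - 80580 - 31365)) = 1/(1834 - 57948) = 1/(-56114) = -1/56114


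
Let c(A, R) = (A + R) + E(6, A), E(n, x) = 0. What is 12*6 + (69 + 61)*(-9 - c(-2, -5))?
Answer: -188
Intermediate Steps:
c(A, R) = A + R (c(A, R) = (A + R) + 0 = A + R)
12*6 + (69 + 61)*(-9 - c(-2, -5)) = 12*6 + (69 + 61)*(-9 - (-2 - 5)) = 72 + 130*(-9 - 1*(-7)) = 72 + 130*(-9 + 7) = 72 + 130*(-2) = 72 - 260 = -188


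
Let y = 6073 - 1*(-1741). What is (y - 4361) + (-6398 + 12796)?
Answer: 9851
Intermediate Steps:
y = 7814 (y = 6073 + 1741 = 7814)
(y - 4361) + (-6398 + 12796) = (7814 - 4361) + (-6398 + 12796) = 3453 + 6398 = 9851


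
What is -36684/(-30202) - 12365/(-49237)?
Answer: 1089828919/743527937 ≈ 1.4658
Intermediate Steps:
-36684/(-30202) - 12365/(-49237) = -36684*(-1/30202) - 12365*(-1/49237) = 18342/15101 + 12365/49237 = 1089828919/743527937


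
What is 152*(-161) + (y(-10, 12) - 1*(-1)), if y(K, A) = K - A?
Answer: -24493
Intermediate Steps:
152*(-161) + (y(-10, 12) - 1*(-1)) = 152*(-161) + ((-10 - 1*12) - 1*(-1)) = -24472 + ((-10 - 12) + 1) = -24472 + (-22 + 1) = -24472 - 21 = -24493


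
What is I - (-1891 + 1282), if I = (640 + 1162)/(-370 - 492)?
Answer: 261578/431 ≈ 606.91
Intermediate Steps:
I = -901/431 (I = 1802/(-862) = 1802*(-1/862) = -901/431 ≈ -2.0905)
I - (-1891 + 1282) = -901/431 - (-1891 + 1282) = -901/431 - 1*(-609) = -901/431 + 609 = 261578/431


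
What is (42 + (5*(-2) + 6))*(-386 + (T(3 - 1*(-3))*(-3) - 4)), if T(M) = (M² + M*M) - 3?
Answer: -22686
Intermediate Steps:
T(M) = -3 + 2*M² (T(M) = (M² + M²) - 3 = 2*M² - 3 = -3 + 2*M²)
(42 + (5*(-2) + 6))*(-386 + (T(3 - 1*(-3))*(-3) - 4)) = (42 + (5*(-2) + 6))*(-386 + ((-3 + 2*(3 - 1*(-3))²)*(-3) - 4)) = (42 + (-10 + 6))*(-386 + ((-3 + 2*(3 + 3)²)*(-3) - 4)) = (42 - 4)*(-386 + ((-3 + 2*6²)*(-3) - 4)) = 38*(-386 + ((-3 + 2*36)*(-3) - 4)) = 38*(-386 + ((-3 + 72)*(-3) - 4)) = 38*(-386 + (69*(-3) - 4)) = 38*(-386 + (-207 - 4)) = 38*(-386 - 211) = 38*(-597) = -22686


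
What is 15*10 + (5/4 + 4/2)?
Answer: 613/4 ≈ 153.25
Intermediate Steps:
15*10 + (5/4 + 4/2) = 150 + (5*(¼) + 4*(½)) = 150 + (5/4 + 2) = 150 + 13/4 = 613/4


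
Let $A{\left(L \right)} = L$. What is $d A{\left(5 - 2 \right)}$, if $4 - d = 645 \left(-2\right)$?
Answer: $3882$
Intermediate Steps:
$d = 1294$ ($d = 4 - 645 \left(-2\right) = 4 - -1290 = 4 + 1290 = 1294$)
$d A{\left(5 - 2 \right)} = 1294 \left(5 - 2\right) = 1294 \cdot 3 = 3882$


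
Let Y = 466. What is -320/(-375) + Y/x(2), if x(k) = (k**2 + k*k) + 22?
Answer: 1229/75 ≈ 16.387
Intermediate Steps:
x(k) = 22 + 2*k**2 (x(k) = (k**2 + k**2) + 22 = 2*k**2 + 22 = 22 + 2*k**2)
-320/(-375) + Y/x(2) = -320/(-375) + 466/(22 + 2*2**2) = -320*(-1/375) + 466/(22 + 2*4) = 64/75 + 466/(22 + 8) = 64/75 + 466/30 = 64/75 + 466*(1/30) = 64/75 + 233/15 = 1229/75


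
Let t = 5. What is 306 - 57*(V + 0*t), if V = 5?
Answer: 21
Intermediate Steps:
306 - 57*(V + 0*t) = 306 - 57*(5 + 0*5) = 306 - 57*(5 + 0) = 306 - 57*5 = 306 - 285 = 21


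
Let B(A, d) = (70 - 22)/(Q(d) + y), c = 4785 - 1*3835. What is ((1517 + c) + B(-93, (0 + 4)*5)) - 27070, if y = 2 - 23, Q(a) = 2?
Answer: -467505/19 ≈ -24606.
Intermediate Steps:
y = -21
c = 950 (c = 4785 - 3835 = 950)
B(A, d) = -48/19 (B(A, d) = (70 - 22)/(2 - 21) = 48/(-19) = 48*(-1/19) = -48/19)
((1517 + c) + B(-93, (0 + 4)*5)) - 27070 = ((1517 + 950) - 48/19) - 27070 = (2467 - 48/19) - 27070 = 46825/19 - 27070 = -467505/19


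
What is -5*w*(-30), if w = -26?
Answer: -3900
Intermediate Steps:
-5*w*(-30) = -5*(-26)*(-30) = 130*(-30) = -3900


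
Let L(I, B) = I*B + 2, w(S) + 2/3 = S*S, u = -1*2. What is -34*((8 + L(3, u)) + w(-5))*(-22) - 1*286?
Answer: 62722/3 ≈ 20907.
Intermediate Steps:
u = -2
w(S) = -⅔ + S² (w(S) = -⅔ + S*S = -⅔ + S²)
L(I, B) = 2 + B*I (L(I, B) = B*I + 2 = 2 + B*I)
-34*((8 + L(3, u)) + w(-5))*(-22) - 1*286 = -34*((8 + (2 - 2*3)) + (-⅔ + (-5)²))*(-22) - 1*286 = -34*((8 + (2 - 6)) + (-⅔ + 25))*(-22) - 286 = -34*((8 - 4) + 73/3)*(-22) - 286 = -34*(4 + 73/3)*(-22) - 286 = -34*85/3*(-22) - 286 = -2890/3*(-22) - 286 = 63580/3 - 286 = 62722/3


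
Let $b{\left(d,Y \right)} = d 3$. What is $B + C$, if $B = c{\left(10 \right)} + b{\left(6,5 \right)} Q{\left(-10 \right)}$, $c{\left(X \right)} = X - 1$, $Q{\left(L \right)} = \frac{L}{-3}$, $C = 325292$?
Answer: $325361$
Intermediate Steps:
$b{\left(d,Y \right)} = 3 d$
$Q{\left(L \right)} = - \frac{L}{3}$ ($Q{\left(L \right)} = L \left(- \frac{1}{3}\right) = - \frac{L}{3}$)
$c{\left(X \right)} = -1 + X$ ($c{\left(X \right)} = X - 1 = -1 + X$)
$B = 69$ ($B = \left(-1 + 10\right) + 3 \cdot 6 \left(\left(- \frac{1}{3}\right) \left(-10\right)\right) = 9 + 18 \cdot \frac{10}{3} = 9 + 60 = 69$)
$B + C = 69 + 325292 = 325361$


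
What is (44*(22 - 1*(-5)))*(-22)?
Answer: -26136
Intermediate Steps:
(44*(22 - 1*(-5)))*(-22) = (44*(22 + 5))*(-22) = (44*27)*(-22) = 1188*(-22) = -26136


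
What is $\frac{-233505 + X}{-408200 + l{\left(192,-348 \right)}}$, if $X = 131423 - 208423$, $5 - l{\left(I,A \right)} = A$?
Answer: $\frac{18265}{23991} \approx 0.76133$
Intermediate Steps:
$l{\left(I,A \right)} = 5 - A$
$X = -77000$ ($X = 131423 - 208423 = -77000$)
$\frac{-233505 + X}{-408200 + l{\left(192,-348 \right)}} = \frac{-233505 - 77000}{-408200 + \left(5 - -348\right)} = - \frac{310505}{-408200 + \left(5 + 348\right)} = - \frac{310505}{-408200 + 353} = - \frac{310505}{-407847} = \left(-310505\right) \left(- \frac{1}{407847}\right) = \frac{18265}{23991}$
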